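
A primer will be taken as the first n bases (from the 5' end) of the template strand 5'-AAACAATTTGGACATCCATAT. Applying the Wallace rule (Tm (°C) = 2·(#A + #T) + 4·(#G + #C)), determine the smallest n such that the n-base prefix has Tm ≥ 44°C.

First 16 bases: AAACAATTTGGACATC → Tm = 42°C (< 44°C)
First 17 bases: AAACAATTTGGACATCC → Tm = 46°C (≥ 44°C)
Each additional base adds 2°C (A/T) or 4°C (G/C), so Tm is non-decreasing in n; n = 17 is the first length to reach 44°C.

n = 17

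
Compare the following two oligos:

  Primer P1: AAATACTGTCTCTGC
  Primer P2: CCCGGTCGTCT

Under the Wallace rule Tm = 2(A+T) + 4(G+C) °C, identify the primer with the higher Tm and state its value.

Primer P1, 42°C

Primer P1: A+T=9, G+C=6 → Tm = 2(9)+4(6) = 42°C
Primer P2: A+T=3, G+C=8 → Tm = 2(3)+4(8) = 38°C
42°C vs 38°C → primer P1 is higher.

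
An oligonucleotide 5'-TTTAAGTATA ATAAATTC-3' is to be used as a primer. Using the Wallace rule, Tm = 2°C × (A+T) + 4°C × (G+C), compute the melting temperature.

Scanning the sequence gives A=8, C=1, T=8, G=1.
AT pairs contribute 16, GC pairs contribute 2.
Tm = 2×16 + 4×2 = 40°C

40°C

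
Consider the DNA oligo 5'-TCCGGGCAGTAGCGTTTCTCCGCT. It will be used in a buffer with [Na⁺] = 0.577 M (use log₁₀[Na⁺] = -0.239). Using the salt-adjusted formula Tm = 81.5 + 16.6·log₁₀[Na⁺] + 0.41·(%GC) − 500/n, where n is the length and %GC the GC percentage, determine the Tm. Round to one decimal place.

Length n = 24. Counting bases: A=2, G=7, C=8, T=7
G+C = 15, so %GC = 15/24 × 100 = 62.5%
Salt term: 16.6 × (-0.239) = -3.967
GC term: 0.41 × 62.5 = 25.625; length term: −500/24 = −20.833
Tm = 81.5 + (-3.967) + 25.625 − 20.833 = 82.325 → 82.3°C

82.3°C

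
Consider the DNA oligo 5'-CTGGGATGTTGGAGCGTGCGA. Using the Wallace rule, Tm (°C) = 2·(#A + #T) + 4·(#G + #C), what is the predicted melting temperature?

68°C

Base counts: T=5, C=3, A=3, G=10
A+T = 8, G+C = 13
Tm = 2(8) + 4(13) = 16 + 52 = 68°C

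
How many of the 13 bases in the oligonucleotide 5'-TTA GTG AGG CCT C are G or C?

Counting bases: G=4, C=3, T=4, A=2
G+C = 4 + 3 = 7

7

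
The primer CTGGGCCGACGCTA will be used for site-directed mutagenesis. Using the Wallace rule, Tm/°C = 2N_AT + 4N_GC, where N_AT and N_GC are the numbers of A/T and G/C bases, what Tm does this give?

Base counts: G=5, T=2, A=2, C=5
AT pairs contribute 4, GC pairs contribute 10.
Tm = 2×4 + 4×10 = 48°C

48°C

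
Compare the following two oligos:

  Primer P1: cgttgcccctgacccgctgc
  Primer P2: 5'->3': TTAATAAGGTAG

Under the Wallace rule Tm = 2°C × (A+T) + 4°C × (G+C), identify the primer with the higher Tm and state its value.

Primer P1: A+T=5, G+C=15 → Tm = 2(5)+4(15) = 70°C
Primer P2: A+T=9, G+C=3 → Tm = 2(9)+4(3) = 30°C
70°C vs 30°C → primer P1 is higher.

Primer P1, 70°C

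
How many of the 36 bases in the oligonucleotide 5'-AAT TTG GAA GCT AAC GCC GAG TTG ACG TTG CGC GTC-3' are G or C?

19

Scanning the sequence gives T=9, A=8, C=8, G=11.
G+C = 11 + 8 = 19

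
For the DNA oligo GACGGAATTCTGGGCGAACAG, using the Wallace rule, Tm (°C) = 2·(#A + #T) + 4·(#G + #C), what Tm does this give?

66°C

Scanning the sequence gives G=8, C=4, A=6, T=3.
A+T = 9, G+C = 12
Tm = 2(9) + 4(12) = 18 + 48 = 66°C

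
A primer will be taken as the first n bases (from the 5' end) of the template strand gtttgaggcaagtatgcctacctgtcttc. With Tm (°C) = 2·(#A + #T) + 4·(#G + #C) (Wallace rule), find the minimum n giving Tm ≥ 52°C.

First 17 bases: GTTTGAGGCAAGTATGC → Tm = 50°C (< 52°C)
First 18 bases: GTTTGAGGCAAGTATGCC → Tm = 54°C (≥ 52°C)
Since every base adds ≥2°C, Tm only increases with n, so the threshold is first crossed at n = 18.

n = 18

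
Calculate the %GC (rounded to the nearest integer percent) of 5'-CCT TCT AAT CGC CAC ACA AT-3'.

Scanning the sequence gives A=6, C=8, T=5, G=1.
G+C = 1 + 8 = 9 out of 20 bases
%GC = 9/20 × 100 = 45% ≈ 45%

45%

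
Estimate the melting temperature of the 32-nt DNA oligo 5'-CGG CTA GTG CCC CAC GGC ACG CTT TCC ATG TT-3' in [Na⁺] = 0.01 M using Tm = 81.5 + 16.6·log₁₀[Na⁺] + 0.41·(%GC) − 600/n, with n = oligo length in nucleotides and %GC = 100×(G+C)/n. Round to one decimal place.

Length n = 32. Base counts: T=8, G=8, C=12, A=4
G+C = 20, so %GC = 20/32 × 100 = 62.5%
Salt term: 16.6 × (-2) = -33.2
GC term: 0.41 × 62.5 = 25.625; length term: −600/32 = −18.75
Tm = 81.5 + (-33.2) + 25.625 − 18.75 = 55.175 → 55.2°C

55.2°C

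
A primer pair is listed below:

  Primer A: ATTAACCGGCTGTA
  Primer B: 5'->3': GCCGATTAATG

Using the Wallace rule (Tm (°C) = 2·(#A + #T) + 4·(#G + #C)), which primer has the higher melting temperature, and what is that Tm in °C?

Primer A: A+T=8, G+C=6 → Tm = 2(8)+4(6) = 40°C
Primer B: A+T=6, G+C=5 → Tm = 2(6)+4(5) = 32°C
40°C vs 32°C → primer A is higher.

Primer A, 40°C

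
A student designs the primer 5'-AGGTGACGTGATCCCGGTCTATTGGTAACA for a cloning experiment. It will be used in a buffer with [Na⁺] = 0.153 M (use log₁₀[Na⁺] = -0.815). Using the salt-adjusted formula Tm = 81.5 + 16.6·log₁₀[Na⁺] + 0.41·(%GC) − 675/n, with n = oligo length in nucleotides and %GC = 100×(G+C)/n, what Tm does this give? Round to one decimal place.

Length n = 30. Counting bases: G=9, A=7, T=8, C=6
G+C = 15, so %GC = 15/30 × 100 = 50%
Salt term: 16.6 × (-0.815) = -13.529
GC term: 0.41 × 50 = 20.5; length term: −675/30 = −22.5
Tm = 81.5 + (-13.529) + 20.5 − 22.5 = 65.971 → 66.0°C

66.0°C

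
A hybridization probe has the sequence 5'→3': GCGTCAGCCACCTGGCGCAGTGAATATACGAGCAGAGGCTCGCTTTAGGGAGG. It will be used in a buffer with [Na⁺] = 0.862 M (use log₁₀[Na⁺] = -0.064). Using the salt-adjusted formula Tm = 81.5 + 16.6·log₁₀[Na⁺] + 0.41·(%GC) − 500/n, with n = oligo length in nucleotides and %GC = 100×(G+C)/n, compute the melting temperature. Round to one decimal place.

Length n = 53. Base counts: C=13, A=12, G=19, T=9
G+C = 32, so %GC = 32/53 × 100 = 60.377%
Salt term: 16.6 × (-0.064) = -1.062
GC term: 0.41 × 60.377 = 24.755; length term: −500/53 = −9.434
Tm = 81.5 + (-1.062) + 24.755 − 9.434 = 95.759 → 95.8°C

95.8°C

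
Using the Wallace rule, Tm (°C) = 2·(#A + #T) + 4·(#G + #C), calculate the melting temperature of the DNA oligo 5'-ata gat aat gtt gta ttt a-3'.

Scanning the sequence gives T=9, A=7, G=3, C=0.
AT pairs contribute 16, GC pairs contribute 3.
Tm = 4·3 + 2·16 = 12 + 32 = 44°C

44°C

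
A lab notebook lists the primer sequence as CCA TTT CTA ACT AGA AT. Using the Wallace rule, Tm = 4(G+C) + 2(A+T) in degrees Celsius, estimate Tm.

Counting bases: T=6, G=1, C=4, A=6
So N_AT = 12 and N_GC = 5.
Tm = 2(12) + 4(5) = 24 + 20 = 44°C

44°C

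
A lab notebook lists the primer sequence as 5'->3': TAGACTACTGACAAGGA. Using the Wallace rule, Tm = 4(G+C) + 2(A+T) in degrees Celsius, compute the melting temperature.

Scanning the sequence gives G=4, T=3, C=3, A=7.
A+T = 10, G+C = 7
Tm = 2(10) + 4(7) = 20 + 28 = 48°C

48°C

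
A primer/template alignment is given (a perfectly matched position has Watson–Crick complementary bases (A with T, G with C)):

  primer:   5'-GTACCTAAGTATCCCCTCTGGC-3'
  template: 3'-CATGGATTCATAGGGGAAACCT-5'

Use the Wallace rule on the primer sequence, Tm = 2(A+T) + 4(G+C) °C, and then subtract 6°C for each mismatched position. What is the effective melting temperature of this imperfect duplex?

Primer base counts: A=4, T=6, G=4, C=8 → A+T=10, G+C=12
Perfect-match Tm = 2(10) + 4(12) = 20 + 48 = 68°C
Mismatches (positions where the bases are not complementary): 2 (at positions 18, 22)
Effective Tm = 68 − 2×6 = 68 − 12 = 56°C

56°C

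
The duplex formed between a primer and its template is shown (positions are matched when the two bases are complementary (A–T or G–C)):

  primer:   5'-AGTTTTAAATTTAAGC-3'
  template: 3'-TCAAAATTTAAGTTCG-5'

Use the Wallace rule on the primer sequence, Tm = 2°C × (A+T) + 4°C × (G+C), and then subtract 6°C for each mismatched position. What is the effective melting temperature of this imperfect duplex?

32°C

Primer base counts: A=6, T=7, G=2, C=1 → A+T=13, G+C=3
Perfect-match Tm = 2(13) + 4(3) = 26 + 12 = 38°C
Mismatches (positions where the bases are not complementary): 1 (at position 12)
Effective Tm = 38 − 1×6 = 38 − 6 = 32°C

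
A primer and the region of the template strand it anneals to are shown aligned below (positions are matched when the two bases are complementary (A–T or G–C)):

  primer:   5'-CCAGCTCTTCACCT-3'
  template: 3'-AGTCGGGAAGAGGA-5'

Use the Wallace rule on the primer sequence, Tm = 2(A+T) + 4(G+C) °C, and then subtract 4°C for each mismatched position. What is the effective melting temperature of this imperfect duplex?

Primer base counts: A=2, T=4, G=1, C=7 → A+T=6, G+C=8
Perfect-match Tm = 2(6) + 4(8) = 12 + 32 = 44°C
Mismatches (positions where the bases are not complementary): 3 (at positions 1, 6, 11)
Effective Tm = 44 − 3×4 = 44 − 12 = 32°C

32°C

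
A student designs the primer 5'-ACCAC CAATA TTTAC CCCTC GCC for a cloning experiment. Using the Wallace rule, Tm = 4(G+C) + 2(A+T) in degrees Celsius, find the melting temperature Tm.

70°C

Base counts: T=5, C=11, G=1, A=6
AT pairs contribute 11, GC pairs contribute 12.
Tm = 4·12 + 2·11 = 48 + 22 = 70°C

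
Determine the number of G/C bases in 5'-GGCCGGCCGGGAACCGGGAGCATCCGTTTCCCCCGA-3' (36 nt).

Counting bases: C=14, A=5, G=13, T=4
G+C = 13 + 14 = 27

27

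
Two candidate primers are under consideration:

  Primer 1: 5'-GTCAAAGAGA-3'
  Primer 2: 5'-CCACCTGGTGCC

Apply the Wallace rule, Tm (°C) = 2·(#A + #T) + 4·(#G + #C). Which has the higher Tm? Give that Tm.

Primer 2, 42°C

Primer 1: A+T=6, G+C=4 → Tm = 2(6)+4(4) = 28°C
Primer 2: A+T=3, G+C=9 → Tm = 2(3)+4(9) = 42°C
28°C vs 42°C → primer 2 is higher.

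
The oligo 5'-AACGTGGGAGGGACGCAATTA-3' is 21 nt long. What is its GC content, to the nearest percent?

Scanning the sequence gives T=3, A=7, C=3, G=8.
G+C = 8 + 3 = 11 out of 21 bases
%GC = 11/21 × 100 = 52.38% ≈ 52%

52%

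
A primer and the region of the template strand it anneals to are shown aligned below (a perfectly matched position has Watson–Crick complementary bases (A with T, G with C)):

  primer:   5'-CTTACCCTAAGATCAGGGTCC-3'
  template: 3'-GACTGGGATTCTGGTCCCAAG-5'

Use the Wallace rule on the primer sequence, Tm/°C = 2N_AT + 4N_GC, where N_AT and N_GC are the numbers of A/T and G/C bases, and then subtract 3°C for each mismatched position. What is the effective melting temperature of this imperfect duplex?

55°C

Primer base counts: A=5, T=5, G=4, C=7 → A+T=10, G+C=11
Perfect-match Tm = 2(10) + 4(11) = 20 + 44 = 64°C
Mismatches (positions where the bases are not complementary): 3 (at positions 3, 13, 20)
Effective Tm = 64 − 3×3 = 64 − 9 = 55°C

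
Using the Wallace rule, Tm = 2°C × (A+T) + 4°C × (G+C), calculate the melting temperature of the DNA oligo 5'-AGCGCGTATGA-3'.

34°C

Counting bases: T=2, C=2, A=3, G=4
So N_AT = 5 and N_GC = 6.
Tm = 2×5 + 4×6 = 34°C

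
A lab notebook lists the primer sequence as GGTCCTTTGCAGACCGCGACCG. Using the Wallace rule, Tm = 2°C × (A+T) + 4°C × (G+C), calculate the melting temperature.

Counting bases: G=7, C=8, A=3, T=4
AT pairs contribute 7, GC pairs contribute 15.
Tm = 2×7 + 4×15 = 74°C

74°C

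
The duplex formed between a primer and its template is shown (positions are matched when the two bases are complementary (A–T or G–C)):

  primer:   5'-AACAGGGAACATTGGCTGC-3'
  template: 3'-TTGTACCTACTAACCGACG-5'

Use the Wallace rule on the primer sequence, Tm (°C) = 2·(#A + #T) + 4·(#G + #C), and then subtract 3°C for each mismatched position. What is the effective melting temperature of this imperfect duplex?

Primer base counts: A=6, T=3, G=6, C=4 → A+T=9, G+C=10
Perfect-match Tm = 2(9) + 4(10) = 18 + 40 = 58°C
Mismatches (positions where the bases are not complementary): 3 (at positions 5, 9, 10)
Effective Tm = 58 − 3×3 = 58 − 9 = 49°C

49°C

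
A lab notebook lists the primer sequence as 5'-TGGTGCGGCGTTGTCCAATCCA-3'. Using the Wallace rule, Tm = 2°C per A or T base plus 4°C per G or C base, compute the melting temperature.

70°C

T=6, G=7, C=6, A=3
AT pairs contribute 9, GC pairs contribute 13.
Tm = 2×9 + 4×13 = 70°C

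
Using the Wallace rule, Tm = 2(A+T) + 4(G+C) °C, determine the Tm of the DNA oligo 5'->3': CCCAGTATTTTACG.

Counting bases: G=2, T=5, A=3, C=4
So N_AT = 8 and N_GC = 6.
Tm = 4·6 + 2·8 = 24 + 16 = 40°C

40°C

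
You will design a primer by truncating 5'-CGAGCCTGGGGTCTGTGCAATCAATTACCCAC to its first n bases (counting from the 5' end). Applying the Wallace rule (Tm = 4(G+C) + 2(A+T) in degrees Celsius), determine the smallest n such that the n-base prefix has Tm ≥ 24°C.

n = 7

First 6 bases: CGAGCC → Tm = 22°C (< 24°C)
First 7 bases: CGAGCCT → Tm = 24°C (≥ 24°C)
Each additional base adds 2°C (A/T) or 4°C (G/C), so Tm is non-decreasing in n; n = 7 is the first length to reach 24°C.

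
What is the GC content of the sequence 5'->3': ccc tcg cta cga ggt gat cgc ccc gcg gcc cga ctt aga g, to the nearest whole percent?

Scanning the sequence gives C=16, G=12, A=6, T=6.
G+C = 12 + 16 = 28 out of 40 bases
%GC = 28/40 × 100 = 70% ≈ 70%

70%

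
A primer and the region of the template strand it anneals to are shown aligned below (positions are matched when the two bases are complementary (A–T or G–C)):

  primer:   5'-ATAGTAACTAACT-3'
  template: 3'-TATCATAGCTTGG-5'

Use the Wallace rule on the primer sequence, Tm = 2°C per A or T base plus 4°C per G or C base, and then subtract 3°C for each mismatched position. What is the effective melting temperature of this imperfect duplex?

23°C

Primer base counts: A=6, T=4, G=1, C=2 → A+T=10, G+C=3
Perfect-match Tm = 2(10) + 4(3) = 20 + 12 = 32°C
Mismatches (positions where the bases are not complementary): 3 (at positions 7, 9, 13)
Effective Tm = 32 − 3×3 = 32 − 9 = 23°C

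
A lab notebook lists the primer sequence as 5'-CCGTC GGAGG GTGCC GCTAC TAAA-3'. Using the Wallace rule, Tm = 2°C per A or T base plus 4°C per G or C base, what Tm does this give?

Scanning the sequence gives A=5, C=7, T=4, G=8.
So N_AT = 9 and N_GC = 15.
Tm = 2×9 + 4×15 = 78°C

78°C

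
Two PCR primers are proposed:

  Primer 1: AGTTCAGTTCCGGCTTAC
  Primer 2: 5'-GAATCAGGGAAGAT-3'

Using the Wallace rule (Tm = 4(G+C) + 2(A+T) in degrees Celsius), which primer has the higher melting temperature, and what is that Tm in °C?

Primer 1: A+T=9, G+C=9 → Tm = 2(9)+4(9) = 54°C
Primer 2: A+T=8, G+C=6 → Tm = 2(8)+4(6) = 40°C
54°C vs 40°C → primer 1 is higher.

Primer 1, 54°C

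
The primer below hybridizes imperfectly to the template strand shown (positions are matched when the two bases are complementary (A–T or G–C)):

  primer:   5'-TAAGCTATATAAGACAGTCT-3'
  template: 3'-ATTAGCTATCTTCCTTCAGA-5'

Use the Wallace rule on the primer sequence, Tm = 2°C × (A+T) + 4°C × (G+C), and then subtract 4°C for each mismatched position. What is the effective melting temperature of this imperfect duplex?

Primer base counts: A=8, T=6, G=3, C=3 → A+T=14, G+C=6
Perfect-match Tm = 2(14) + 4(6) = 28 + 24 = 52°C
Mismatches (positions where the bases are not complementary): 5 (at positions 4, 6, 10, 14, 15)
Effective Tm = 52 − 5×4 = 52 − 20 = 32°C

32°C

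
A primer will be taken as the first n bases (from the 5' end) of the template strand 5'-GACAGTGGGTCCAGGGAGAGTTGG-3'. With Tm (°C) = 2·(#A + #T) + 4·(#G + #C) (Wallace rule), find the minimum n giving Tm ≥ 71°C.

First 22 bases: GACAGTGGGTCCAGGGAGAGTT → Tm = 70°C (< 71°C)
First 23 bases: GACAGTGGGTCCAGGGAGAGTTG → Tm = 74°C (≥ 71°C)
Since every base adds ≥2°C, Tm only increases with n, so the threshold is first crossed at n = 23.

n = 23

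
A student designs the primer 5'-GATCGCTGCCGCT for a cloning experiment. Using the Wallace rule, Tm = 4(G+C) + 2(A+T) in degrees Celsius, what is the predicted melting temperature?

Scanning the sequence gives A=1, T=3, G=4, C=5.
A+T = 4, G+C = 9
Tm = 4·9 + 2·4 = 36 + 8 = 44°C

44°C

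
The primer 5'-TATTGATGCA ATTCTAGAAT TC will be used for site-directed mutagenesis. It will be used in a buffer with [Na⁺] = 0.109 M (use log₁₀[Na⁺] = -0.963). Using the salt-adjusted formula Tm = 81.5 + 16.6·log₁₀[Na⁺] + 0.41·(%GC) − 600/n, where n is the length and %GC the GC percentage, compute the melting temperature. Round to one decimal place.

49.4°C

Length n = 22. Scanning the sequence gives A=7, C=3, G=3, T=9.
G+C = 6, so %GC = 6/22 × 100 = 27.273%
Salt term: 16.6 × (-0.963) = -15.986
GC term: 0.41 × 27.273 = 11.182; length term: −600/22 = −27.273
Tm = 81.5 + (-15.986) + 11.182 − 27.273 = 49.423 → 49.4°C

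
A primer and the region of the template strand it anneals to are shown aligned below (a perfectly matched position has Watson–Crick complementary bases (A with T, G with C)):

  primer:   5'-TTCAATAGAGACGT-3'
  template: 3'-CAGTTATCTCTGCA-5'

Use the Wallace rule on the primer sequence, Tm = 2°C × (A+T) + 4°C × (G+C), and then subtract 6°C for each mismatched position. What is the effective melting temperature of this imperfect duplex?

32°C

Primer base counts: A=5, T=4, G=3, C=2 → A+T=9, G+C=5
Perfect-match Tm = 2(9) + 4(5) = 18 + 20 = 38°C
Mismatches (positions where the bases are not complementary): 1 (at position 1)
Effective Tm = 38 − 1×6 = 38 − 6 = 32°C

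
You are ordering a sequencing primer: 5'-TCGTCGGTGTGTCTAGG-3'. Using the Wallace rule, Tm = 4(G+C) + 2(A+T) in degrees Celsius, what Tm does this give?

54°C

Counting bases: G=7, A=1, C=3, T=6
So N_AT = 7 and N_GC = 10.
Tm = 4·10 + 2·7 = 40 + 14 = 54°C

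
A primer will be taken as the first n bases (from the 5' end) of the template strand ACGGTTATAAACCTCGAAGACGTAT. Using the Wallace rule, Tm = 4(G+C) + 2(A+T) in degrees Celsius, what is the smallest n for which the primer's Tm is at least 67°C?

n = 24

First 23 bases: ACGGTTATAAACCTCGAAGACGT → Tm = 66°C (< 67°C)
First 24 bases: ACGGTTATAAACCTCGAAGACGTA → Tm = 68°C (≥ 67°C)
Each additional base adds 2°C (A/T) or 4°C (G/C), so Tm is non-decreasing in n; n = 24 is the first length to reach 67°C.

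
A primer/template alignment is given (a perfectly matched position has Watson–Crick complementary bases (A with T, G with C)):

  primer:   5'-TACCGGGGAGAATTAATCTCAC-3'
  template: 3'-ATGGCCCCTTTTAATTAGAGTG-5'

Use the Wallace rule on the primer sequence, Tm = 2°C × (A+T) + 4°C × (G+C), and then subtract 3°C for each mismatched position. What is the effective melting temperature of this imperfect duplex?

Primer base counts: A=7, T=5, G=5, C=5 → A+T=12, G+C=10
Perfect-match Tm = 2(12) + 4(10) = 24 + 40 = 64°C
Mismatches (positions where the bases are not complementary): 1 (at position 10)
Effective Tm = 64 − 1×3 = 64 − 3 = 61°C

61°C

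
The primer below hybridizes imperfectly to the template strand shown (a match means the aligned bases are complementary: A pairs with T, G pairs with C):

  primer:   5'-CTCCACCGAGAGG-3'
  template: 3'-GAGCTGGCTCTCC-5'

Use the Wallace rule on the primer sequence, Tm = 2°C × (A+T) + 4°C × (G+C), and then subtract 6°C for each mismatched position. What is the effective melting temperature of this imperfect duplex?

Primer base counts: A=3, T=1, G=4, C=5 → A+T=4, G+C=9
Perfect-match Tm = 2(4) + 4(9) = 8 + 36 = 44°C
Mismatches (positions where the bases are not complementary): 1 (at position 4)
Effective Tm = 44 − 1×6 = 44 − 6 = 38°C

38°C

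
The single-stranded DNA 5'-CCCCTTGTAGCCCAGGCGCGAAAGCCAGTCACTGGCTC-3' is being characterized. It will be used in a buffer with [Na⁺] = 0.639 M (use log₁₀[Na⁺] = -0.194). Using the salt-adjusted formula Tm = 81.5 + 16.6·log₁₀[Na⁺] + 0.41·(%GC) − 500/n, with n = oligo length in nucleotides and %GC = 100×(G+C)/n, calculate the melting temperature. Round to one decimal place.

92.1°C

Length n = 38. C=15, A=7, T=6, G=10
G+C = 25, so %GC = 25/38 × 100 = 65.789%
Salt term: 16.6 × (-0.194) = -3.22
GC term: 0.41 × 65.789 = 26.973; length term: −500/38 = −13.158
Tm = 81.5 + (-3.22) + 26.973 − 13.158 = 92.095 → 92.1°C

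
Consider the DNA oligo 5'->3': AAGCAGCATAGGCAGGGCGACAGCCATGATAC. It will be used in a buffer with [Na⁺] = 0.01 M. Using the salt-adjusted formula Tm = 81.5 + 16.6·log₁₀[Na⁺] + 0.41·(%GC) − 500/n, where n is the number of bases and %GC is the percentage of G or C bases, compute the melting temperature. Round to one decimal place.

Length n = 32. A=11, T=3, C=8, G=10
G+C = 18, so %GC = 18/32 × 100 = 56.25%
Salt term: 16.6 × (-2) = -33.2
GC term: 0.41 × 56.25 = 23.062; length term: −500/32 = −15.625
Tm = 81.5 + (-33.2) + 23.062 − 15.625 = 55.737 → 55.7°C

55.7°C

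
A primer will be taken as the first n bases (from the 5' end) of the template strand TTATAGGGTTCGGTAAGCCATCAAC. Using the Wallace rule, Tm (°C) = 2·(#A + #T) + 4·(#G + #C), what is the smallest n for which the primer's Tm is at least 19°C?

First 7 bases: TTATAGG → Tm = 18°C (< 19°C)
First 8 bases: TTATAGGG → Tm = 22°C (≥ 19°C)
Each additional base adds 2°C (A/T) or 4°C (G/C), so Tm is non-decreasing in n; n = 8 is the first length to reach 19°C.

n = 8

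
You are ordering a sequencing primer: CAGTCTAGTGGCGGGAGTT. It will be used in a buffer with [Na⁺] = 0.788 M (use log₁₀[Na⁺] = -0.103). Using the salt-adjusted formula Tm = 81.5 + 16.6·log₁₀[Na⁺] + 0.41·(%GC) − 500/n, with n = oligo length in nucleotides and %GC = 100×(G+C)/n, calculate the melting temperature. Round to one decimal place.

Length n = 19. Scanning the sequence gives A=3, T=5, G=8, C=3.
G+C = 11, so %GC = 11/19 × 100 = 57.895%
Salt term: 16.6 × (-0.103) = -1.71
GC term: 0.41 × 57.895 = 23.737; length term: −500/19 = −26.316
Tm = 81.5 + (-1.71) + 23.737 − 26.316 = 77.211 → 77.2°C

77.2°C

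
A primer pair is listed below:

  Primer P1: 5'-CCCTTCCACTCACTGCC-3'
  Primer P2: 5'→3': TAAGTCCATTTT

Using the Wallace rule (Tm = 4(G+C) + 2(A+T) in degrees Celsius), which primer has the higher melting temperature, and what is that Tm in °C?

Primer P1, 56°C

Primer P1: A+T=6, G+C=11 → Tm = 2(6)+4(11) = 56°C
Primer P2: A+T=9, G+C=3 → Tm = 2(9)+4(3) = 30°C
56°C vs 30°C → primer P1 is higher.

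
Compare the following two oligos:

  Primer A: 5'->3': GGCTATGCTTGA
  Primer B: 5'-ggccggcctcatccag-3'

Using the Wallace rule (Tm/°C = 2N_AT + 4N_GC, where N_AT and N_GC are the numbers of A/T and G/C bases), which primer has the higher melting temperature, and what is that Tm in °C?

Primer B, 56°C

Primer A: A+T=6, G+C=6 → Tm = 2(6)+4(6) = 36°C
Primer B: A+T=4, G+C=12 → Tm = 2(4)+4(12) = 56°C
36°C vs 56°C → primer B is higher.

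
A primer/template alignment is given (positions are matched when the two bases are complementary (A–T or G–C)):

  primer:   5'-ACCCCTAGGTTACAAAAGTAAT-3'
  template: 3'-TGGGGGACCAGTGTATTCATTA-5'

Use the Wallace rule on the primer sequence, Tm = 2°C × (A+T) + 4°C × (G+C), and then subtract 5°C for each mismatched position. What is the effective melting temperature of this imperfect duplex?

40°C

Primer base counts: A=9, T=5, G=3, C=5 → A+T=14, G+C=8
Perfect-match Tm = 2(14) + 4(8) = 28 + 32 = 60°C
Mismatches (positions where the bases are not complementary): 4 (at positions 6, 7, 11, 15)
Effective Tm = 60 − 4×5 = 60 − 20 = 40°C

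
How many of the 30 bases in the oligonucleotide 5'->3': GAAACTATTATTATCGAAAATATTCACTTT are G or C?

C=4, G=2, A=12, T=12
Total G or C: 2 + 4 = 6

6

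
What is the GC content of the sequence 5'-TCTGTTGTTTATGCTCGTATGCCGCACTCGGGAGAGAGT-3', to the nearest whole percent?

51%

T=13, C=8, G=12, A=6
G+C = 12 + 8 = 20 out of 39 bases
%GC = 20/39 × 100 = 51.28% ≈ 51%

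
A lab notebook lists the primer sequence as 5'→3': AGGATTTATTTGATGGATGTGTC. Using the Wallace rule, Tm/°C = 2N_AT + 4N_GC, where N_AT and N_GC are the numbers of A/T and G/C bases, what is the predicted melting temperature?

62°C

Counting bases: T=10, C=1, G=7, A=5
So N_AT = 15 and N_GC = 8.
Tm = 4·8 + 2·15 = 32 + 30 = 62°C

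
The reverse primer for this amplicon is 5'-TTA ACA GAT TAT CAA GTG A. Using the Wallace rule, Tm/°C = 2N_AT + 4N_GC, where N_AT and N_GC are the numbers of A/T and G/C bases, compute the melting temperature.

48°C

Counting bases: C=2, T=6, G=3, A=8
AT pairs contribute 14, GC pairs contribute 5.
Tm = 2×14 + 4×5 = 48°C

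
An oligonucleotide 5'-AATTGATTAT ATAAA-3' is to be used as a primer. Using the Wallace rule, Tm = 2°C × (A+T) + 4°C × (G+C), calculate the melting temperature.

Base counts: A=8, T=6, G=1, C=0
So N_AT = 14 and N_GC = 1.
Tm = 2(14) + 4(1) = 28 + 4 = 32°C

32°C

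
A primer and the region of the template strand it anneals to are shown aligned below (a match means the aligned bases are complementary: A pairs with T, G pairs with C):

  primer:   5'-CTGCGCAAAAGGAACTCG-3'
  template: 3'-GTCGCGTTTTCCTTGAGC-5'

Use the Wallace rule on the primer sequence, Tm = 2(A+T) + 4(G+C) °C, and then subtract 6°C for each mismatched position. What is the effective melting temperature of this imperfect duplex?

50°C

Primer base counts: A=6, T=2, G=5, C=5 → A+T=8, G+C=10
Perfect-match Tm = 2(8) + 4(10) = 16 + 40 = 56°C
Mismatches (positions where the bases are not complementary): 1 (at position 2)
Effective Tm = 56 − 1×6 = 56 − 6 = 50°C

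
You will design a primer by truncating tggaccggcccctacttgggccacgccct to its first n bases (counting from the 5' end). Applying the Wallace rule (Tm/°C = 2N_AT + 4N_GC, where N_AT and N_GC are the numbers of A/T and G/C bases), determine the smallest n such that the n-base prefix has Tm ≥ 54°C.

First 15 bases: TGGACCGGCCCCTAC → Tm = 52°C (< 54°C)
First 16 bases: TGGACCGGCCCCTACT → Tm = 54°C (≥ 54°C)
Since every base adds ≥2°C, Tm only increases with n, so the threshold is first crossed at n = 16.

n = 16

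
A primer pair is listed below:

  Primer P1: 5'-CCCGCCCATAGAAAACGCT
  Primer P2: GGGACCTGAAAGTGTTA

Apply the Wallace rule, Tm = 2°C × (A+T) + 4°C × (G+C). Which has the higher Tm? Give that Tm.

Primer P1: A+T=8, G+C=11 → Tm = 2(8)+4(11) = 60°C
Primer P2: A+T=9, G+C=8 → Tm = 2(9)+4(8) = 50°C
60°C vs 50°C → primer P1 is higher.

Primer P1, 60°C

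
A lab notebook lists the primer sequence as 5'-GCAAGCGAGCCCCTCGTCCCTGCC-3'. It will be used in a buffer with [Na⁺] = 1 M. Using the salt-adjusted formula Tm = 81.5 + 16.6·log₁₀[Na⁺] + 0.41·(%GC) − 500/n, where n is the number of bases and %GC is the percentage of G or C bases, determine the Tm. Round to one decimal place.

Length n = 24. T=3, G=6, C=12, A=3
G+C = 18, so %GC = 18/24 × 100 = 75%
Salt term: 16.6 × (0) = 0
GC term: 0.41 × 75 = 30.75; length term: −500/24 = −20.833
Tm = 81.5 + (0) + 30.75 − 20.833 = 91.417 → 91.4°C

91.4°C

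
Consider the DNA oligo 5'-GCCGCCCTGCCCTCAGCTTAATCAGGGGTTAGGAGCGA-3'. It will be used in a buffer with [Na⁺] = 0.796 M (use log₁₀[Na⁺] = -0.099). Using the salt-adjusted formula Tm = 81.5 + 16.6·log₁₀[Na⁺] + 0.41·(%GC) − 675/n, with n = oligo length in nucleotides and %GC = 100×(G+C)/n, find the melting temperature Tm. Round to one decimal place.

Length n = 38. Base counts: T=7, A=7, G=12, C=12
G+C = 24, so %GC = 24/38 × 100 = 63.158%
Salt term: 16.6 × (-0.099) = -1.643
GC term: 0.41 × 63.158 = 25.895; length term: −675/38 = −17.763
Tm = 81.5 + (-1.643) + 25.895 − 17.763 = 87.989 → 88.0°C

88.0°C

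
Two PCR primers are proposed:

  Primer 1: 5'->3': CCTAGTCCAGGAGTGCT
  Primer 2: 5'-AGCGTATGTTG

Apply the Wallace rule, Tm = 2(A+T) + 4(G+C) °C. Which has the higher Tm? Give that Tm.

Primer 1: A+T=7, G+C=10 → Tm = 2(7)+4(10) = 54°C
Primer 2: A+T=6, G+C=5 → Tm = 2(6)+4(5) = 32°C
54°C vs 32°C → primer 1 is higher.

Primer 1, 54°C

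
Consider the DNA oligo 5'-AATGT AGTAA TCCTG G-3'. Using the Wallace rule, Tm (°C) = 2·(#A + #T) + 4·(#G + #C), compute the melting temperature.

44°C

Scanning the sequence gives T=5, C=2, G=4, A=5.
A+T = 10, G+C = 6
Tm = 4·6 + 2·10 = 24 + 20 = 44°C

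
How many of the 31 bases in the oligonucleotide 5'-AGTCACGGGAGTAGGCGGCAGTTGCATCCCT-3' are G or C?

A=6, C=8, T=6, G=11
G+C = 11 + 8 = 19

19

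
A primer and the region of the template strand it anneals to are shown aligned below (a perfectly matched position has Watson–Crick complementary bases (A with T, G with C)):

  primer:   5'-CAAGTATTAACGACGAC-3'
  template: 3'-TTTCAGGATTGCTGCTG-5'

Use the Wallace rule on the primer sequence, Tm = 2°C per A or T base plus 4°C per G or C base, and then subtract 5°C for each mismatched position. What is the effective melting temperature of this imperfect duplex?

33°C

Primer base counts: A=7, T=3, G=3, C=4 → A+T=10, G+C=7
Perfect-match Tm = 2(10) + 4(7) = 20 + 28 = 48°C
Mismatches (positions where the bases are not complementary): 3 (at positions 1, 6, 7)
Effective Tm = 48 − 3×5 = 48 − 15 = 33°C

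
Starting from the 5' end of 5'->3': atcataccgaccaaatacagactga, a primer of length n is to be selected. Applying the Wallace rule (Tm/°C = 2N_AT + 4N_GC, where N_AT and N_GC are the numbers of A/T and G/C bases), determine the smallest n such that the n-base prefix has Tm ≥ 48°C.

n = 18

First 17 bases: ATCATACCGACCAAATA → Tm = 46°C (< 48°C)
First 18 bases: ATCATACCGACCAAATAC → Tm = 50°C (≥ 48°C)
Each additional base adds 2°C (A/T) or 4°C (G/C), so Tm is non-decreasing in n; n = 18 is the first length to reach 48°C.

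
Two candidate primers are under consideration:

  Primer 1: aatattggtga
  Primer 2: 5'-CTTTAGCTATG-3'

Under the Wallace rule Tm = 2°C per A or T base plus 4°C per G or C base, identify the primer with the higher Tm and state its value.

Primer 2, 30°C

Primer 1: A+T=8, G+C=3 → Tm = 2(8)+4(3) = 28°C
Primer 2: A+T=7, G+C=4 → Tm = 2(7)+4(4) = 30°C
28°C vs 30°C → primer 2 is higher.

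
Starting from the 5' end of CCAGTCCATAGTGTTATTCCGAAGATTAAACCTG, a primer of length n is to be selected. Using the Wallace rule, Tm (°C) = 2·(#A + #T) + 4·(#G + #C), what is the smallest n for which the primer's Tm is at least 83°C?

n = 31

First 30 bases: CCAGTCCATAGTGTTATTCCGAAGATTAAA → Tm = 82°C (< 83°C)
First 31 bases: CCAGTCCATAGTGTTATTCCGAAGATTAAAC → Tm = 86°C (≥ 83°C)
Since every base adds ≥2°C, Tm only increases with n, so the threshold is first crossed at n = 31.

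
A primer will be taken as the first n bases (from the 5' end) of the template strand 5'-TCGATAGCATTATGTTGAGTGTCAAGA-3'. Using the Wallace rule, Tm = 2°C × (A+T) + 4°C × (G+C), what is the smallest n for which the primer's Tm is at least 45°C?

n = 17

First 16 bases: TCGATAGCATTATGTT → Tm = 42°C (< 45°C)
First 17 bases: TCGATAGCATTATGTTG → Tm = 46°C (≥ 45°C)
Each additional base adds 2°C (A/T) or 4°C (G/C), so Tm is non-decreasing in n; n = 17 is the first length to reach 45°C.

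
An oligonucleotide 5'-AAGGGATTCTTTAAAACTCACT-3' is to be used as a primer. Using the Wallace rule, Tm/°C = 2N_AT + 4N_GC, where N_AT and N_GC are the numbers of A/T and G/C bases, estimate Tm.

Base counts: C=4, T=7, A=8, G=3
So N_AT = 15 and N_GC = 7.
Tm = 2×15 + 4×7 = 58°C

58°C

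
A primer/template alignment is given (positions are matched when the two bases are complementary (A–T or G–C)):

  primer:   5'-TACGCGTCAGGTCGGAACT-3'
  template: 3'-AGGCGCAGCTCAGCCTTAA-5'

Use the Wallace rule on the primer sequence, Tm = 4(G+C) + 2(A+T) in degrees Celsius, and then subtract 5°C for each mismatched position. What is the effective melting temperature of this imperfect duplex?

Primer base counts: A=4, T=4, G=6, C=5 → A+T=8, G+C=11
Perfect-match Tm = 2(8) + 4(11) = 16 + 44 = 60°C
Mismatches (positions where the bases are not complementary): 4 (at positions 2, 9, 10, 18)
Effective Tm = 60 − 4×5 = 60 − 20 = 40°C

40°C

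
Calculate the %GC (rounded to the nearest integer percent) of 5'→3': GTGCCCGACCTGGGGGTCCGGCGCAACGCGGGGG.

82%

Scanning the sequence gives A=3, G=17, T=3, C=11.
G+C = 17 + 11 = 28 out of 34 bases
%GC = 28/34 × 100 = 82.35% ≈ 82%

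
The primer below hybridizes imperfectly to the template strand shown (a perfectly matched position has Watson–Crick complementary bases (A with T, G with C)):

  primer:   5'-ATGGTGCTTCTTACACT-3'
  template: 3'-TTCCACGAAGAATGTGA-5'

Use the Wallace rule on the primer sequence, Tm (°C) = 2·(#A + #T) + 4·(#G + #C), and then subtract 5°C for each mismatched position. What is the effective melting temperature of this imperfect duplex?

Primer base counts: A=3, T=7, G=3, C=4 → A+T=10, G+C=7
Perfect-match Tm = 2(10) + 4(7) = 20 + 28 = 48°C
Mismatches (positions where the bases are not complementary): 1 (at position 2)
Effective Tm = 48 − 1×5 = 48 − 5 = 43°C

43°C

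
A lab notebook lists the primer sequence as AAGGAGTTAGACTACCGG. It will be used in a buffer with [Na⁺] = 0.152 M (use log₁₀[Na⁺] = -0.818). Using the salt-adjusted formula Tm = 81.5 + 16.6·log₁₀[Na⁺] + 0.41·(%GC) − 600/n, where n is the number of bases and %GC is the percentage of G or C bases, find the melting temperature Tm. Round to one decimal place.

55.1°C

Length n = 18. Counting bases: T=3, G=6, C=3, A=6
G+C = 9, so %GC = 9/18 × 100 = 50%
Salt term: 16.6 × (-0.818) = -13.579
GC term: 0.41 × 50 = 20.5; length term: −600/18 = −33.333
Tm = 81.5 + (-13.579) + 20.5 − 33.333 = 55.088 → 55.1°C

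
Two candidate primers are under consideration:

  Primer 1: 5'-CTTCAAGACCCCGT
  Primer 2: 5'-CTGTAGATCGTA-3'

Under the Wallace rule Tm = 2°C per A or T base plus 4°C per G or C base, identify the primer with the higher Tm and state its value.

Primer 1, 44°C

Primer 1: A+T=6, G+C=8 → Tm = 2(6)+4(8) = 44°C
Primer 2: A+T=7, G+C=5 → Tm = 2(7)+4(5) = 34°C
44°C vs 34°C → primer 1 is higher.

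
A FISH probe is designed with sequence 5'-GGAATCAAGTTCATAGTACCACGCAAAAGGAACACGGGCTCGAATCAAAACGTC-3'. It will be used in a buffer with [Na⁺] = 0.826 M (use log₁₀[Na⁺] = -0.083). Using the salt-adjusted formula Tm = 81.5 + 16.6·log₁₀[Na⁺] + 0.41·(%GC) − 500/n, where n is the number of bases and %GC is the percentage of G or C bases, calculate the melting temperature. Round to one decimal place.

Length n = 54. Scanning the sequence gives C=13, T=8, G=12, A=21.
G+C = 25, so %GC = 25/54 × 100 = 46.296%
Salt term: 16.6 × (-0.083) = -1.378
GC term: 0.41 × 46.296 = 18.981; length term: −500/54 = −9.259
Tm = 81.5 + (-1.378) + 18.981 − 9.259 = 89.844 → 89.8°C

89.8°C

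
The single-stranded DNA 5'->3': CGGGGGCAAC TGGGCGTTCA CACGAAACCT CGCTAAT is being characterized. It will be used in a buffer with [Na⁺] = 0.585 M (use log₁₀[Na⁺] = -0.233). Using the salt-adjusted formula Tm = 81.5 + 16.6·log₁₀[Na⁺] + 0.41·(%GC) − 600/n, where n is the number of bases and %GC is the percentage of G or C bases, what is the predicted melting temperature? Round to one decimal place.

Length n = 37. Base counts: G=11, C=11, T=6, A=9
G+C = 22, so %GC = 22/37 × 100 = 59.459%
Salt term: 16.6 × (-0.233) = -3.868
GC term: 0.41 × 59.459 = 24.378; length term: −600/37 = −16.216
Tm = 81.5 + (-3.868) + 24.378 − 16.216 = 85.794 → 85.8°C

85.8°C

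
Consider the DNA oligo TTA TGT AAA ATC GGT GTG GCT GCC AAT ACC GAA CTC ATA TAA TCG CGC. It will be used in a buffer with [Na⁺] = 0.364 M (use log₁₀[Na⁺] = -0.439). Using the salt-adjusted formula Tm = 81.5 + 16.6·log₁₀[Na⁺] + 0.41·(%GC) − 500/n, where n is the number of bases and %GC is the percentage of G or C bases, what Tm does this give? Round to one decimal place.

81.7°C

Length n = 48. Scanning the sequence gives A=14, C=11, G=10, T=13.
G+C = 21, so %GC = 21/48 × 100 = 43.75%
Salt term: 16.6 × (-0.439) = -7.287
GC term: 0.41 × 43.75 = 17.938; length term: −500/48 = −10.417
Tm = 81.5 + (-7.287) + 17.938 − 10.417 = 81.734 → 81.7°C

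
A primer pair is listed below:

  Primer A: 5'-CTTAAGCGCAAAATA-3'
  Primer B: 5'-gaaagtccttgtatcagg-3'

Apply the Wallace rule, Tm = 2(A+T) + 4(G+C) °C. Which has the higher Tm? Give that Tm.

Primer B, 52°C

Primer A: A+T=10, G+C=5 → Tm = 2(10)+4(5) = 40°C
Primer B: A+T=10, G+C=8 → Tm = 2(10)+4(8) = 52°C
40°C vs 52°C → primer B is higher.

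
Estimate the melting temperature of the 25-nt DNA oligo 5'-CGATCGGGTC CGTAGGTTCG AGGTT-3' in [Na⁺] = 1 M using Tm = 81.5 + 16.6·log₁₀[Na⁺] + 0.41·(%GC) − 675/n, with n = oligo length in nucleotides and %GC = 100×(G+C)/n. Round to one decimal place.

Length n = 25. Counting bases: C=5, A=3, T=7, G=10
G+C = 15, so %GC = 15/25 × 100 = 60%
Salt term: 16.6 × (0) = 0
GC term: 0.41 × 60 = 24.6; length term: −675/25 = −27
Tm = 81.5 + (0) + 24.6 − 27 = 79.1 → 79.1°C

79.1°C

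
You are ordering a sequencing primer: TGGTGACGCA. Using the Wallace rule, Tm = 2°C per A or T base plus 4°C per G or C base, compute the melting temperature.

Base counts: A=2, T=2, C=2, G=4
So N_AT = 4 and N_GC = 6.
Tm = 2(4) + 4(6) = 8 + 24 = 32°C

32°C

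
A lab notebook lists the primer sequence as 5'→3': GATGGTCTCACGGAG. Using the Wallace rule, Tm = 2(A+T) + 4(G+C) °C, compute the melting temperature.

48°C

Scanning the sequence gives G=6, A=3, C=3, T=3.
A+T = 6, G+C = 9
Tm = 2×6 + 4×9 = 48°C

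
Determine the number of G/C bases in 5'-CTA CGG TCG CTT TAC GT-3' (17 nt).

Scanning the sequence gives A=2, C=5, T=6, G=4.
Total G or C: 4 + 5 = 9

9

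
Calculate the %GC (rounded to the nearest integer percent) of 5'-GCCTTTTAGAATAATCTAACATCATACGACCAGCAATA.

G=4, C=9, T=10, A=15
G+C = 4 + 9 = 13 out of 38 bases
%GC = 13/38 × 100 = 34.21% ≈ 34%

34%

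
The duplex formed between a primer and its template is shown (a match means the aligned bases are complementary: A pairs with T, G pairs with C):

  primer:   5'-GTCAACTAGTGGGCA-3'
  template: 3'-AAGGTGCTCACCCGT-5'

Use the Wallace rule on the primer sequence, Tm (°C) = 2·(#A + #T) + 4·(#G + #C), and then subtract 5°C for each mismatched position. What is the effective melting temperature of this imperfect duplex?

31°C

Primer base counts: A=4, T=3, G=5, C=3 → A+T=7, G+C=8
Perfect-match Tm = 2(7) + 4(8) = 14 + 32 = 46°C
Mismatches (positions where the bases are not complementary): 3 (at positions 1, 4, 7)
Effective Tm = 46 − 3×5 = 46 − 15 = 31°C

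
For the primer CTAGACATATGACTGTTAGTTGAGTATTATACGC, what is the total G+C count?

12

Counting bases: A=10, G=7, T=12, C=5
Total G or C: 7 + 5 = 12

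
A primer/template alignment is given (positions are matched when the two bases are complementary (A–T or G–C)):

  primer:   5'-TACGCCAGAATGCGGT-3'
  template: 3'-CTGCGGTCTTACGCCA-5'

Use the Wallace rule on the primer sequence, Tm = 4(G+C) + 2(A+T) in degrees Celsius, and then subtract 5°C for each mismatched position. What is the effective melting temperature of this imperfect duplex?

Primer base counts: A=4, T=3, G=5, C=4 → A+T=7, G+C=9
Perfect-match Tm = 2(7) + 4(9) = 14 + 36 = 50°C
Mismatches (positions where the bases are not complementary): 1 (at position 1)
Effective Tm = 50 − 1×5 = 50 − 5 = 45°C

45°C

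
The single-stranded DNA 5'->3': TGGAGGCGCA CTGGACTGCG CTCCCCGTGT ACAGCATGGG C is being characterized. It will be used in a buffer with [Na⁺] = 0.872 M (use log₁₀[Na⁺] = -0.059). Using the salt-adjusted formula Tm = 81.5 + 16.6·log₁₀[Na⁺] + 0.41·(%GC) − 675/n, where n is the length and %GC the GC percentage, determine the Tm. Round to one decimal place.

Length n = 41. A=6, G=15, T=7, C=13
G+C = 28, so %GC = 28/41 × 100 = 68.293%
Salt term: 16.6 × (-0.059) = -0.979
GC term: 0.41 × 68.293 = 28; length term: −675/41 = −16.463
Tm = 81.5 + (-0.979) + 28 − 16.463 = 92.058 → 92.1°C

92.1°C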